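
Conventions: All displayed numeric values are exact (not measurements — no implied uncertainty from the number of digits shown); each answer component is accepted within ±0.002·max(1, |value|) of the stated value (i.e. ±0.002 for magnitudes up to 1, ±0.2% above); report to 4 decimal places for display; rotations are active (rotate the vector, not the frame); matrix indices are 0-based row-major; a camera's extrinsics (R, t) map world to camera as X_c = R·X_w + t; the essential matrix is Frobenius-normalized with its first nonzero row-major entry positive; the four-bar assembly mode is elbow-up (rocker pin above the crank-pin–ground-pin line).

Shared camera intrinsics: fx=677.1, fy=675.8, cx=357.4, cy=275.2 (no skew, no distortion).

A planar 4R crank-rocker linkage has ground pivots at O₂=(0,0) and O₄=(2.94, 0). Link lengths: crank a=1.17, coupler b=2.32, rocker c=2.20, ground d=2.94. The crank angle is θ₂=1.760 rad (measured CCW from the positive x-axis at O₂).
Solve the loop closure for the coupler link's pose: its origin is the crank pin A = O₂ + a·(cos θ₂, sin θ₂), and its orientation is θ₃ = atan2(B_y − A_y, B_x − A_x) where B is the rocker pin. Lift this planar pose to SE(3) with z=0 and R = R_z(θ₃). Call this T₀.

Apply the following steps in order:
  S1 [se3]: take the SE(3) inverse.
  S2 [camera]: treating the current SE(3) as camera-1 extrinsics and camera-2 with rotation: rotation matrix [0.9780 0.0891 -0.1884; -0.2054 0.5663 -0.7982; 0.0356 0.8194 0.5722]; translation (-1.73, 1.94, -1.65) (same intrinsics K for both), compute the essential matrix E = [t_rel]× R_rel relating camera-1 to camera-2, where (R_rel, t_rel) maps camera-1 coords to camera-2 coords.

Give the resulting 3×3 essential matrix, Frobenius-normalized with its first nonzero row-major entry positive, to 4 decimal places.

source (fourbar_fk): coupler pose = R=[0.9360 -0.3519 0.0000; 0.3519 0.9360 0.0000; 0.0000 0.0000 1.0000], t=(-0.2200, 1.1491, 0.0000)
after S1 (invert_se3): R=[0.9360 0.3519 0.0000; -0.3519 0.9360 0.0000; 0.0000 0.0000 1.0000], t=(-0.1984, -1.1531, 0.0000)
after S2 (essential): [0.1830 0.5194 0.2010; -0.0184 0.3384 0.2552; -0.5384 -0.0907 0.4222]

matrix = [0.1830 0.5194 0.2010; -0.0184 0.3384 0.2552; -0.5384 -0.0907 0.4222]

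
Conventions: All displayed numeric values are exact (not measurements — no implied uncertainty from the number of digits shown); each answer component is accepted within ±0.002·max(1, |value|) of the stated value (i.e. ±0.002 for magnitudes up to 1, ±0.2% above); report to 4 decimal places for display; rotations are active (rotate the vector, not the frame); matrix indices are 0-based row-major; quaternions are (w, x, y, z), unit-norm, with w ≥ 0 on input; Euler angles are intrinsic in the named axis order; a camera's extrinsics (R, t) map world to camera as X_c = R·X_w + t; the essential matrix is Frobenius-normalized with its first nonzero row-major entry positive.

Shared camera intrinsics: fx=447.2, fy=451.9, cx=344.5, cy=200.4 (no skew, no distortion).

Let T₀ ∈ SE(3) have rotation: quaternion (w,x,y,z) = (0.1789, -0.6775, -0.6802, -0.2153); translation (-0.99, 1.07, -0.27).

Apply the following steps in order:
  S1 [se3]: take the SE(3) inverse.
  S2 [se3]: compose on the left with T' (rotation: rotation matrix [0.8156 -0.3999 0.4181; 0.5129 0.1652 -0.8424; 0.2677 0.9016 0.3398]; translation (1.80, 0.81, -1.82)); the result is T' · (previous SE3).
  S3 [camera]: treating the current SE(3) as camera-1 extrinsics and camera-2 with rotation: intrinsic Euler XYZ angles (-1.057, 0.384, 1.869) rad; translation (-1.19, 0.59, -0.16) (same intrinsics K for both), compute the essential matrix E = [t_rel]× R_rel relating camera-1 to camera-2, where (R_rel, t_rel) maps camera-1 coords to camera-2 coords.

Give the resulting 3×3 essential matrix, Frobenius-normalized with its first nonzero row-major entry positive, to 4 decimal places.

after S1 (invert_se3): R=[-0.0180 0.8446 0.5351; 0.9987 -0.0107 0.0505; 0.0484 0.5353 -0.8433], t=(-0.7771, 1.0137, -0.7526)
after S2 (compose_se3): R=[-0.3938 0.9170 0.0636; 0.1150 -0.0195 0.9932; 0.9120 0.3984 -0.0978], t=(0.4461, 1.2129, -1.3699)
after S3 (essential): [0.0367 0.3961 0.1830; 0.7017 0.0416 -0.0465; 0.0513 -0.5013 -0.2408]

matrix = [0.0367 0.3961 0.1830; 0.7017 0.0416 -0.0465; 0.0513 -0.5013 -0.2408]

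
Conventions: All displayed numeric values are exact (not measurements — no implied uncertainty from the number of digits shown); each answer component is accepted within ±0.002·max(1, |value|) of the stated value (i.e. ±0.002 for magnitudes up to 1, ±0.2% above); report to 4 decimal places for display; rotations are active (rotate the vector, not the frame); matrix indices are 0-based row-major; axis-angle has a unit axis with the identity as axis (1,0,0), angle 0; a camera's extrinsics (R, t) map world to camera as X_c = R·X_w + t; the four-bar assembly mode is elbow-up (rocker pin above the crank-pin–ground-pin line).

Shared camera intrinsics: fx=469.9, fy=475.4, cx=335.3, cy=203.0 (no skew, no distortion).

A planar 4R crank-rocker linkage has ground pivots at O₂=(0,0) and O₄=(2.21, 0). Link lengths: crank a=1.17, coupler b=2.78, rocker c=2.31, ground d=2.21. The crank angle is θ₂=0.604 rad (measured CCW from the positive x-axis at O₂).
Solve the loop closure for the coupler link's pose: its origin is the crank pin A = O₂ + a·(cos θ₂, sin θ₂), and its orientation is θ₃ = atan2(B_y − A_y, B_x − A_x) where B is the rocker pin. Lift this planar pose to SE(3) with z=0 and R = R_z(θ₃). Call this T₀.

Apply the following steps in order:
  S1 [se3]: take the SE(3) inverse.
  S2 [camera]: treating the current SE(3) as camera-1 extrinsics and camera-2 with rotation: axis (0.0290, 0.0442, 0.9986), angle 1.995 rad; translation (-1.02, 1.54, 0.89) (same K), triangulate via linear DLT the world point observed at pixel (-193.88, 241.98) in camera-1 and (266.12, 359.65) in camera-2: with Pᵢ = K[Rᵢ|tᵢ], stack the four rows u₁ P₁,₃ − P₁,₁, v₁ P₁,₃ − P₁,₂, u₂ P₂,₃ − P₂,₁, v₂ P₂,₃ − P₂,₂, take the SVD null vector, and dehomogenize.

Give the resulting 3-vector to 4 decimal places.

source (fourbar_fk): coupler pose = R=[0.8831 -0.4693 0.0000; 0.4693 0.8831 0.0000; 0.0000 0.0000 1.0000], t=(0.9630, 0.6645, 0.0000)
after S1 (invert_se3): R=[0.8831 0.4693 0.0000; -0.4693 0.8831 0.0000; 0.0000 0.0000 1.0000], t=(-1.1622, -0.1349, 0.0000)
after S2 (triangulate): (-0.8682, -0.1440, 1.7728)

result = (-0.8682, -0.1440, 1.7728)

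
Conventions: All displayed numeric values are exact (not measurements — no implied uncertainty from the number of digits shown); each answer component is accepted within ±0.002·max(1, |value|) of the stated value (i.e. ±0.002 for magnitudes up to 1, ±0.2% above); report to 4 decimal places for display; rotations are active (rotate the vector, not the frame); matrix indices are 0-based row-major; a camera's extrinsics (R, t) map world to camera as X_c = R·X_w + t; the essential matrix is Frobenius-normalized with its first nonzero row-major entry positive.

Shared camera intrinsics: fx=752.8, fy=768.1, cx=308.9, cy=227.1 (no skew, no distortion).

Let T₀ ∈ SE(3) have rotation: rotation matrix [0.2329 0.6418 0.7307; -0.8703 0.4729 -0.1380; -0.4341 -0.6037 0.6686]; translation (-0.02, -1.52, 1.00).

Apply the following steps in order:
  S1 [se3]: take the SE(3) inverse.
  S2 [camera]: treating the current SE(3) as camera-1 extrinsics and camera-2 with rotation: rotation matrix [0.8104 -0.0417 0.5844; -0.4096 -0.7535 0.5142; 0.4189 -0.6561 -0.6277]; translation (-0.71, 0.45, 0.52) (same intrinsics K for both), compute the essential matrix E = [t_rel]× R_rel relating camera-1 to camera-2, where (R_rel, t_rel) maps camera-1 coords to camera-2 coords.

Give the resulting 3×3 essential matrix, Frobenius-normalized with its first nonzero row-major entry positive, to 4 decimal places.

after S1 (invert_se3): R=[0.2329 -0.8702 -0.4341; 0.6418 0.4729 -0.6037; 0.7307 -0.1380 0.6686], t=(-0.8840, 1.3354, -0.8638)
after S2 (essential): [0.5225 0.4726 -0.0554; 0.0149 0.0482 0.2678; 0.0106 -0.0738 -0.6486]

matrix = [0.5225 0.4726 -0.0554; 0.0149 0.0482 0.2678; 0.0106 -0.0738 -0.6486]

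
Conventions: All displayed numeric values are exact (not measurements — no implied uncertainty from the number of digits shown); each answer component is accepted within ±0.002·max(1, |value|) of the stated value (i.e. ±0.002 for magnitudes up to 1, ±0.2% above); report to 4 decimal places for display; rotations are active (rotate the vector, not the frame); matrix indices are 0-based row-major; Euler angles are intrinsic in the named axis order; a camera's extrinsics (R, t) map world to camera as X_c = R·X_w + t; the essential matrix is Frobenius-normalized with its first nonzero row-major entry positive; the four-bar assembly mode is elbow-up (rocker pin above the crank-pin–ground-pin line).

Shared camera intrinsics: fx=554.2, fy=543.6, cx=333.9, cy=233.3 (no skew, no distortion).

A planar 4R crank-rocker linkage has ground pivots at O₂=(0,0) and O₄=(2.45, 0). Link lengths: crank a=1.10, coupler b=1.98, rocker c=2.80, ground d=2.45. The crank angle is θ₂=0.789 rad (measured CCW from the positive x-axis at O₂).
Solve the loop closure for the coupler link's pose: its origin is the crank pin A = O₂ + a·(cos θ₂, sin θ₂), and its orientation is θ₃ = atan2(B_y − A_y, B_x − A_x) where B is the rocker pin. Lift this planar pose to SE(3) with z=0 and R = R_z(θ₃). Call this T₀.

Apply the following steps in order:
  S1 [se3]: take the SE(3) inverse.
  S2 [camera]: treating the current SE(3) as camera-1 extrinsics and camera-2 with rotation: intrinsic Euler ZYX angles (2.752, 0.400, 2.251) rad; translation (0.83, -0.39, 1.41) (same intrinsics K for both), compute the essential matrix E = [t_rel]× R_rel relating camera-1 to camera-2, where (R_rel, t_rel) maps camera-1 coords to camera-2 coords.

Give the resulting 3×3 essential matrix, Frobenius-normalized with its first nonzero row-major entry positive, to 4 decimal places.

matrix = [0.4379 -0.1603 0.5286; 0.2649 -0.4981 -0.3891; -0.1037 0.1402 0.0556]

source (fourbar_fk): coupler pose = R=[0.3589 -0.9334 0.0000; 0.9334 0.3589 0.0000; 0.0000 0.0000 1.0000], t=(0.7750, 0.7806, 0.0000)
after S1 (invert_se3): R=[0.3589 0.9334 0.0000; -0.9334 0.3589 -0.0000; 0.0000 0.0000 1.0000], t=(-1.0068, 0.4432, 0.0000)
after S2 (essential): [0.4379 -0.1603 0.5286; 0.2649 -0.4981 -0.3891; -0.1037 0.1402 0.0556]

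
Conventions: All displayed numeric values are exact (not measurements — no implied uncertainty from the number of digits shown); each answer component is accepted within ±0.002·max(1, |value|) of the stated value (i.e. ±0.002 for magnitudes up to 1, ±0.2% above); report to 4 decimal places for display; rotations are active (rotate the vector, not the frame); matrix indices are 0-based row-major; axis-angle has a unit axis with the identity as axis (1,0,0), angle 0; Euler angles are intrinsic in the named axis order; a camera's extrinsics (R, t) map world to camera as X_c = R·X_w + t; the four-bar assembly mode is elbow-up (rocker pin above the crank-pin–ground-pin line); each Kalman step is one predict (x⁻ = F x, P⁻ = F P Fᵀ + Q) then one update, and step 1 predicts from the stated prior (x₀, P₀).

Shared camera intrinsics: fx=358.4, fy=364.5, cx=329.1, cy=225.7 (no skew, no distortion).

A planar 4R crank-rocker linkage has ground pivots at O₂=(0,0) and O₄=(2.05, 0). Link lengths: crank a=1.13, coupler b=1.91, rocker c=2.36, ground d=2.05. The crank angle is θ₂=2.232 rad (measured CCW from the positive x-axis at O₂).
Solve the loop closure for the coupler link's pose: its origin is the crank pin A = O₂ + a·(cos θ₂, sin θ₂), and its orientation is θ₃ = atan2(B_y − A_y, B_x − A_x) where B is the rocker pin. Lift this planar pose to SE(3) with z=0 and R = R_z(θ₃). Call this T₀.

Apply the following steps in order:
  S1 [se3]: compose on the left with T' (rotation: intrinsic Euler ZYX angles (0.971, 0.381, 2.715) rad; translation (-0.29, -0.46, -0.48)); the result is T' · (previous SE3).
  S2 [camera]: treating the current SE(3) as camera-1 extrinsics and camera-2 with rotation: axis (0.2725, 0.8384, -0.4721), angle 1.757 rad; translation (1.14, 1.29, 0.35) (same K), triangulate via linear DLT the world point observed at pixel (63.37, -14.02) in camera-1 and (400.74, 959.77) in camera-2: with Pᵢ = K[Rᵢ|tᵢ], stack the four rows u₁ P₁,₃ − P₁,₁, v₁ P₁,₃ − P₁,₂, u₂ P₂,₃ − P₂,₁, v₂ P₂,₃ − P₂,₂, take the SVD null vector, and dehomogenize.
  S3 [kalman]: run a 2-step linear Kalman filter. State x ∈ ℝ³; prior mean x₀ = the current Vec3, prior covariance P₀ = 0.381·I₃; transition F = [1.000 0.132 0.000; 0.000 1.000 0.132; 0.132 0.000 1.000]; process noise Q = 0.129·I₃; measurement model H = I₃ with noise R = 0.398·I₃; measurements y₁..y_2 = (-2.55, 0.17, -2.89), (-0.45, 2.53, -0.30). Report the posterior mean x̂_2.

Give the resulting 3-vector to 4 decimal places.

result = (-1.1265, 1.1378, -1.4552)

source (fourbar_fk): coupler pose = R=[0.8041 -0.5945 0.0000; 0.5945 0.8041 0.0000; 0.0000 0.0000 1.0000], t=(-0.6939, 0.8919, 0.0000)
after S1 (compose_se3): R=[0.9197 0.3626 0.1505; 0.3861 -0.7666 -0.5130; -0.0707 0.5299 -0.8451], t=(0.0941, -1.3367, 0.1206)
after S2 (triangulate): (-1.2603, 0.1686, -1.6430)
after S3 (kf_track): (-1.1265, 1.1378, -1.4552)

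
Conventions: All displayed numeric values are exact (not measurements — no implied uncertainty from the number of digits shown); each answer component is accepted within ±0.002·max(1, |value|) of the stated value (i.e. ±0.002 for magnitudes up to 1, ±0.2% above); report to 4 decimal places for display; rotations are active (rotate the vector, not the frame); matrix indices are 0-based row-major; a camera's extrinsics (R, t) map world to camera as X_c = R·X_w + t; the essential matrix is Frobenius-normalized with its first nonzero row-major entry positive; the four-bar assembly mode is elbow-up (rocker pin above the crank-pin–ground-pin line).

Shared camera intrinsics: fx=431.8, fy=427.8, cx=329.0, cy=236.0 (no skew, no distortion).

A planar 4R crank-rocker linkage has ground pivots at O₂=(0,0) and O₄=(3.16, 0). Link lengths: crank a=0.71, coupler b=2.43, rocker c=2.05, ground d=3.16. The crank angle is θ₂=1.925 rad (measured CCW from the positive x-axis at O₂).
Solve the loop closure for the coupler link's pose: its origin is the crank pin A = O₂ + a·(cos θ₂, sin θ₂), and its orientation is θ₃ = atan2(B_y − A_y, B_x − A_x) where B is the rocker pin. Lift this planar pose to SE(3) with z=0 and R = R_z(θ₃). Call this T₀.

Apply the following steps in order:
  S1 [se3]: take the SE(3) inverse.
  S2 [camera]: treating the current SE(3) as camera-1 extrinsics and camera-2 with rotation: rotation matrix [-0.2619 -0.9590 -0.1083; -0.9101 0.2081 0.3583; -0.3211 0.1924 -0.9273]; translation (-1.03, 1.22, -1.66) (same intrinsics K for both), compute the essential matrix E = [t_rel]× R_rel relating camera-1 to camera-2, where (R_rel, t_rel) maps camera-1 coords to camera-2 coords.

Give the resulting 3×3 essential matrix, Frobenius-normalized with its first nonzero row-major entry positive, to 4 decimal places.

source (fourbar_fk): coupler pose = R=[0.9111 -0.4122 0.0000; 0.4122 0.9111 0.0000; 0.0000 0.0000 1.0000], t=(-0.2463, 0.6659, 0.0000)
after S1 (invert_se3): R=[0.9111 0.4122 0.0000; -0.4122 0.9111 0.0000; 0.0000 0.0000 1.0000], t=(-0.0501, -0.7082, 0.0000)
after S2 (essential): [0.3738 -0.3448 0.2498; -0.1527 -0.4236 0.3508; -0.5791 -0.0807 0.1064]

matrix = [0.3738 -0.3448 0.2498; -0.1527 -0.4236 0.3508; -0.5791 -0.0807 0.1064]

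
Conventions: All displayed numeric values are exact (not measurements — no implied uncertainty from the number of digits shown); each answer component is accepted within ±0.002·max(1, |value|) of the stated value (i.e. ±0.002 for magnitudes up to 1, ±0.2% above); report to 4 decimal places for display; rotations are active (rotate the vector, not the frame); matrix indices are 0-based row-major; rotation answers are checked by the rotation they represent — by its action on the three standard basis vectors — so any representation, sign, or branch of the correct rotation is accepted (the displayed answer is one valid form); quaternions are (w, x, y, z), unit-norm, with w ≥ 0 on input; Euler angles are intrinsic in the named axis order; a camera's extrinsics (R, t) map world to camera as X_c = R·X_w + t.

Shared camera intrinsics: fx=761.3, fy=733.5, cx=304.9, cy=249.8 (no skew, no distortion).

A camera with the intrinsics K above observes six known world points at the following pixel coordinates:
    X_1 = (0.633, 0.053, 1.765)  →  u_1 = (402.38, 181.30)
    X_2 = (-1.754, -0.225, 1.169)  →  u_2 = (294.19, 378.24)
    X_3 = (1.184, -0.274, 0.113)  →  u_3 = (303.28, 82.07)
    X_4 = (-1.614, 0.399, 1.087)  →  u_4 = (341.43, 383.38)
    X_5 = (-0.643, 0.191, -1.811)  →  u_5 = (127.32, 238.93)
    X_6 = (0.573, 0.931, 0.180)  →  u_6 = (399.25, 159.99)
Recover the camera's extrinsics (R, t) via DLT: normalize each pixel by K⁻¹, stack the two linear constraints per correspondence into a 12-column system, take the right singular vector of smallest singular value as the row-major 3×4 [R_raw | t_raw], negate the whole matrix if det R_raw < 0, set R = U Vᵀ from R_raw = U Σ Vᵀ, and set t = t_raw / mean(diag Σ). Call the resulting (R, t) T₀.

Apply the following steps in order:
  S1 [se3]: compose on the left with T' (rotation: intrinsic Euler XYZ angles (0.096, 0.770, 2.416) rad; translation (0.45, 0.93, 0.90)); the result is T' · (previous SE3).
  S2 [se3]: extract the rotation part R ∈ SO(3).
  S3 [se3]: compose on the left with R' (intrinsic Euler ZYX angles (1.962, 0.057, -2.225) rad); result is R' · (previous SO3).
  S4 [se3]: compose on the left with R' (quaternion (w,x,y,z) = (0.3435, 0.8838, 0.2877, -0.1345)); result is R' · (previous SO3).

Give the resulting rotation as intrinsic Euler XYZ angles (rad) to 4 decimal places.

source (pnp_recover): camera pose = R=[0.2543 0.7735 0.5805; -0.9671 0.1985 0.1592; 0.0079 -0.6019 0.7985], t=(-0.1700, -0.4500, 6.8701)
after S1 (compose_se3): R=[0.3296 -0.9290 0.1682; 0.9177 0.3571 0.1739; -0.2217 0.0971 0.9703], t=(5.5382, 0.7085, 5.5358)
after S2 (rot_of_se3): [0.3296 -0.9290 0.1682; 0.9177 0.3571 0.1739; -0.2217 0.0971 0.9703]
after S3 (compose_so3): [0.5663 0.4908 -0.6622; 0.5530 -0.8220 -0.1363; -0.6112 -0.2890 -0.7369]
after S4 (compose_so3): [0.8089 -0.0906 -0.5810; 0.3231 0.8940 0.3105; 0.4912 -0.4389 0.7524]

rotation (euler_xyz) = (-0.3914, -0.6199, 0.1115)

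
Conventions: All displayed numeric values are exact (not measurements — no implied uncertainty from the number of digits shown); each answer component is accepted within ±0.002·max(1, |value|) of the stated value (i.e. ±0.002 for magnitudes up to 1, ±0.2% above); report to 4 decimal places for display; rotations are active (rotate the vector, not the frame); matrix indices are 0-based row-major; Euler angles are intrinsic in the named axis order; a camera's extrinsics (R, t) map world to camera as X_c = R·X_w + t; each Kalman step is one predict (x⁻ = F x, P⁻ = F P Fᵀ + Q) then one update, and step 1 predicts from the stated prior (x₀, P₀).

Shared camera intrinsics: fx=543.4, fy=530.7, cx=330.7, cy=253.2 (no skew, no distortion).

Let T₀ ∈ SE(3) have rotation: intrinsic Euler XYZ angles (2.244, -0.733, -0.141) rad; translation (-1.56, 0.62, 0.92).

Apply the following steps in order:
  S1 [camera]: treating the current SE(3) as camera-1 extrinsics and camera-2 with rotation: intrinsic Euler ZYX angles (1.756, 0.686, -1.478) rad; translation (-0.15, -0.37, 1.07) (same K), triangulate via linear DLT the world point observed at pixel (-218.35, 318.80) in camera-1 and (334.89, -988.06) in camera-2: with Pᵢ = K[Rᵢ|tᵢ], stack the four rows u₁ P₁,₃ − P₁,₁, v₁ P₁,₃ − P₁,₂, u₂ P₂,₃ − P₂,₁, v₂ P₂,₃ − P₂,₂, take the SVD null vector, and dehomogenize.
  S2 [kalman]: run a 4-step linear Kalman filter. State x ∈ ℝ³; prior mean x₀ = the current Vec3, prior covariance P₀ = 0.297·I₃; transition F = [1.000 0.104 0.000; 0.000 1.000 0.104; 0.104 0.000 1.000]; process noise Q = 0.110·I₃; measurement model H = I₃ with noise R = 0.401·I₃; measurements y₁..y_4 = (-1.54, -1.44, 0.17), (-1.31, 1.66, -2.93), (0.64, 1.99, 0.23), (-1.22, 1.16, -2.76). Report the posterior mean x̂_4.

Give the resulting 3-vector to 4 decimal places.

after S1 (triangulate): (-1.8678, 1.4290, 0.1445)
after S2 (kf_track): (-0.7760, 1.0940, -1.5914)

result = (-0.7760, 1.0940, -1.5914)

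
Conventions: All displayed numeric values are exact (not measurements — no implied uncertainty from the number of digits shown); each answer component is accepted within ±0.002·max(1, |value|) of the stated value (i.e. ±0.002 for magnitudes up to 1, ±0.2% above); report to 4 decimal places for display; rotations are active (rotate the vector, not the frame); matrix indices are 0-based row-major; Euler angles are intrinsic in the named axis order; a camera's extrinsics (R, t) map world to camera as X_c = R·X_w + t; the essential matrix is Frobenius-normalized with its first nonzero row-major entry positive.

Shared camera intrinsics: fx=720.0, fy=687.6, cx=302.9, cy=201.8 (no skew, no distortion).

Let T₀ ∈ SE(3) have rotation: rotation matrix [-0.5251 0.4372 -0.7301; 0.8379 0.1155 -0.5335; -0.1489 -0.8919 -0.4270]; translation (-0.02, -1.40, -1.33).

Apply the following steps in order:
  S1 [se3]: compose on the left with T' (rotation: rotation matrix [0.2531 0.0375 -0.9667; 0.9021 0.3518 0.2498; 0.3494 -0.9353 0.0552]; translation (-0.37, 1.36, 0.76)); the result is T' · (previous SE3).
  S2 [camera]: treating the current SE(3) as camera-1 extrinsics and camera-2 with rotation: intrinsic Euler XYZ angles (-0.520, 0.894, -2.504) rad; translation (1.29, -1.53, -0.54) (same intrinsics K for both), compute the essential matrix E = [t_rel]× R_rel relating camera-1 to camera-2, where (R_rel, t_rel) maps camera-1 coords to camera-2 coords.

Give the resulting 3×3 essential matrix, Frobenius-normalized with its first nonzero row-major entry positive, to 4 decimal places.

after S1 (compose_se3): R=[0.0425 0.9772 0.2080; -0.2162 0.2122 -0.9530; -0.9754 -0.0045 0.2203], t=(0.8582, 0.5172, 1.9890)
after S2 (essential): [0.3454 0.5725 0.2167; 0.2597 -0.3271 0.2710; 0.3194 -0.2440 0.3108]

matrix = [0.3454 0.5725 0.2167; 0.2597 -0.3271 0.2710; 0.3194 -0.2440 0.3108]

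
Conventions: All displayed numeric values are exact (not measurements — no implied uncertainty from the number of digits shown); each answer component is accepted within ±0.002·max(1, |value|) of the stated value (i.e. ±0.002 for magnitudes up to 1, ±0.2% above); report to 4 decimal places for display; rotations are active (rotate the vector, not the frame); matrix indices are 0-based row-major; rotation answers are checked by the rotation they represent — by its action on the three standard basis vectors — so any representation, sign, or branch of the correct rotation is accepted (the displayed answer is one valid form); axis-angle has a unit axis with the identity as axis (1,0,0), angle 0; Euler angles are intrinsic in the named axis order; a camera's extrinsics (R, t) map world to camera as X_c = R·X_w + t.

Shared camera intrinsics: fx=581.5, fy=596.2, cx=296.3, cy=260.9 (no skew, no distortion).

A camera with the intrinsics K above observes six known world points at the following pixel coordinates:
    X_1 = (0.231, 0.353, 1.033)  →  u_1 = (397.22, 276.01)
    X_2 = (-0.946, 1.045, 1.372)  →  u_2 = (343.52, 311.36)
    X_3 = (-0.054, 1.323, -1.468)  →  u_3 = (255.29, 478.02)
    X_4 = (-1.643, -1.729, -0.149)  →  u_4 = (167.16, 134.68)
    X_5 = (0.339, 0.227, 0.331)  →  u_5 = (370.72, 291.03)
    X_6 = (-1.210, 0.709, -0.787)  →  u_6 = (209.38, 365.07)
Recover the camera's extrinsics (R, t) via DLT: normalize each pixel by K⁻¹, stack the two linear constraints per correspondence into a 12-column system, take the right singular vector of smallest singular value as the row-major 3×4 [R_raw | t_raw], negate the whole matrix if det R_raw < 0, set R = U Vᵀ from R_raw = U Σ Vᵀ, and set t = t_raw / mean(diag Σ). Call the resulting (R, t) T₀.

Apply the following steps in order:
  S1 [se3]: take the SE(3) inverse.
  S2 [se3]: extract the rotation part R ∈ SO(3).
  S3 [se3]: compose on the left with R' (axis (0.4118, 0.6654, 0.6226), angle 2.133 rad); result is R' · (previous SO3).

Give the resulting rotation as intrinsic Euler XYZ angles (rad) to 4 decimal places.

rotation (euler_xyz) = (0.7214, 0.9542, 0.8937)

source (pnp_recover): camera pose = R=[0.7526 0.2246 0.6190; 0.0194 0.9320 -0.3618; -0.6582 0.2843 0.6971], t=(0.2700, 0.2100, 6.0304)
after S1 (invert_se3): R=[0.7526 0.0194 -0.6582; 0.2246 0.9320 0.2843; 0.6190 -0.3618 0.6971], t=(3.7616, -1.9710, -4.2951)
after S2 (rot_of_se3): [0.7526 0.0194 -0.6582; 0.2246 0.9320 0.2843; 0.6190 -0.3618 0.6971]
after S3 (compose_so3): [0.3623 -0.4507 0.8159; 0.9228 0.0505 -0.3819; 0.1309 0.8913 0.4342]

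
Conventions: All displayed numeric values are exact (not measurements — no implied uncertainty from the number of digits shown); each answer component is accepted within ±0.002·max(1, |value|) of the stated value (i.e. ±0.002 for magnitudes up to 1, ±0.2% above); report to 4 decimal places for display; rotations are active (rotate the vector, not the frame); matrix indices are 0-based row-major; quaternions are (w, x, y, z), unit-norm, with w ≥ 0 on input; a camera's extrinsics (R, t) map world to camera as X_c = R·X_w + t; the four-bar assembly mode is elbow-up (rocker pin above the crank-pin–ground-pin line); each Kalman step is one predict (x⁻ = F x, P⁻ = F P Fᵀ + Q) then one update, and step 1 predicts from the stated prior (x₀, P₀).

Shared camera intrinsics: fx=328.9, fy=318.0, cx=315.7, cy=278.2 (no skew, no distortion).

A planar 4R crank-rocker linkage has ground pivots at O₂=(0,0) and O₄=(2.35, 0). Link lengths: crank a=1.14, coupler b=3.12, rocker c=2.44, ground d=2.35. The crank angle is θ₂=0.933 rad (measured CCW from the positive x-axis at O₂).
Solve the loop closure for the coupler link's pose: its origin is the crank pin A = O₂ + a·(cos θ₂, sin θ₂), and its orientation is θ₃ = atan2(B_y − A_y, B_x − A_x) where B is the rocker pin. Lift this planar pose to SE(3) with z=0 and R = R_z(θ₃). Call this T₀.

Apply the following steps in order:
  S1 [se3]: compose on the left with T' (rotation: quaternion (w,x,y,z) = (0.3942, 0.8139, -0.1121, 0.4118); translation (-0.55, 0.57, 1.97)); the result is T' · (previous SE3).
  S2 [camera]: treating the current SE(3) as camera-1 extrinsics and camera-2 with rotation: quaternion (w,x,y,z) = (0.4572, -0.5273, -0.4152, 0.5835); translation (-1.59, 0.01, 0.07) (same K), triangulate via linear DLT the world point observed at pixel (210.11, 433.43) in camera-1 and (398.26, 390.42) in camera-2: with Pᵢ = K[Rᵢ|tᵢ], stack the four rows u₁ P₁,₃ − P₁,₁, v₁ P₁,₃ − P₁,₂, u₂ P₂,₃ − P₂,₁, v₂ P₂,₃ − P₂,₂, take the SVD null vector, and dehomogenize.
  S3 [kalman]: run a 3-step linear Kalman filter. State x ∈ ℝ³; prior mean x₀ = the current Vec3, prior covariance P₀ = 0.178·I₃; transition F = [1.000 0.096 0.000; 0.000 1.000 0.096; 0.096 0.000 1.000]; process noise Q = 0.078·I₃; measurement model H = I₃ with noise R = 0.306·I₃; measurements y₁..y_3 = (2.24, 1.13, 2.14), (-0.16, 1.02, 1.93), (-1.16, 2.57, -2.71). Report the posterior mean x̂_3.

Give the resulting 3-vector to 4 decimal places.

result = (-0.0974, 1.3014, -0.4945)

source (fourbar_fk): coupler pose = R=[0.9224 -0.3862 0.0000; 0.3862 0.9224 0.0000; 0.0000 0.0000 1.0000], t=(0.6788, 0.9159, 0.0000)
after S1 (compose_se3): R=[0.3906 -0.7133 0.5820; -0.1253 -0.6675 -0.7340; 0.9120 0.2138 -0.3500], t=(-0.5830, 0.0583, 2.9882)
after S2 (triangulate): (0.0154, -0.6118, -1.6638)
after S3 (kf_track): (-0.0974, 1.3014, -0.4945)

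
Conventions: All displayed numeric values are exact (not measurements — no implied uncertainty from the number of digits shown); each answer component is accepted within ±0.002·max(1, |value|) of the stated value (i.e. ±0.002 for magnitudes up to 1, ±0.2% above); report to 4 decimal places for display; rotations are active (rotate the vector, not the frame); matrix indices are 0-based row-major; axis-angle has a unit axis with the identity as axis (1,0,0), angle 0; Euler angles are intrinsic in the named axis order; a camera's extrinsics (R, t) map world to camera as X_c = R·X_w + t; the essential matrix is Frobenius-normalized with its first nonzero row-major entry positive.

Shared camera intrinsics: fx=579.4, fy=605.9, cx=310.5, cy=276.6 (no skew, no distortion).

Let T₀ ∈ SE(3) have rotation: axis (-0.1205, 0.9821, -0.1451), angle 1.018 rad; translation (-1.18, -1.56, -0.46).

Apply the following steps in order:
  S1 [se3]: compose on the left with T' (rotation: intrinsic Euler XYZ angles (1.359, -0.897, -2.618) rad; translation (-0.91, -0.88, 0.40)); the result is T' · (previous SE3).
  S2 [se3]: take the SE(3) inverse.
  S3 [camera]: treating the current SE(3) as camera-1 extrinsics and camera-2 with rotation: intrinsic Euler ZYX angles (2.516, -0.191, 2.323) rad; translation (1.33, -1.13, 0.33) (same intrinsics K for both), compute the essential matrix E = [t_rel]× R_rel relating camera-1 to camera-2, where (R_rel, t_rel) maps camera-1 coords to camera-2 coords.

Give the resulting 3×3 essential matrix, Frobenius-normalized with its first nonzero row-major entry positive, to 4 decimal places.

after S1 (compose_se3): R=[0.3032 0.4034 -0.8634; 0.9022 -0.4132 0.1237; -0.3069 -0.8164 -0.4892], t=(-0.3996, -0.3762, 2.2770)
after S2 (invert_se3): R=[0.3032 0.9022 -0.3069; 0.4034 -0.4132 -0.8164; -0.8634 0.1237 -0.4892], t=(1.1592, 1.8647, 0.8155)
after S3 (essential): [0.1572 -0.2087 -0.3126; -0.5758 0.1347 -0.3877; 0.2293 -0.2975 -0.4393]

matrix = [0.1572 -0.2087 -0.3126; -0.5758 0.1347 -0.3877; 0.2293 -0.2975 -0.4393]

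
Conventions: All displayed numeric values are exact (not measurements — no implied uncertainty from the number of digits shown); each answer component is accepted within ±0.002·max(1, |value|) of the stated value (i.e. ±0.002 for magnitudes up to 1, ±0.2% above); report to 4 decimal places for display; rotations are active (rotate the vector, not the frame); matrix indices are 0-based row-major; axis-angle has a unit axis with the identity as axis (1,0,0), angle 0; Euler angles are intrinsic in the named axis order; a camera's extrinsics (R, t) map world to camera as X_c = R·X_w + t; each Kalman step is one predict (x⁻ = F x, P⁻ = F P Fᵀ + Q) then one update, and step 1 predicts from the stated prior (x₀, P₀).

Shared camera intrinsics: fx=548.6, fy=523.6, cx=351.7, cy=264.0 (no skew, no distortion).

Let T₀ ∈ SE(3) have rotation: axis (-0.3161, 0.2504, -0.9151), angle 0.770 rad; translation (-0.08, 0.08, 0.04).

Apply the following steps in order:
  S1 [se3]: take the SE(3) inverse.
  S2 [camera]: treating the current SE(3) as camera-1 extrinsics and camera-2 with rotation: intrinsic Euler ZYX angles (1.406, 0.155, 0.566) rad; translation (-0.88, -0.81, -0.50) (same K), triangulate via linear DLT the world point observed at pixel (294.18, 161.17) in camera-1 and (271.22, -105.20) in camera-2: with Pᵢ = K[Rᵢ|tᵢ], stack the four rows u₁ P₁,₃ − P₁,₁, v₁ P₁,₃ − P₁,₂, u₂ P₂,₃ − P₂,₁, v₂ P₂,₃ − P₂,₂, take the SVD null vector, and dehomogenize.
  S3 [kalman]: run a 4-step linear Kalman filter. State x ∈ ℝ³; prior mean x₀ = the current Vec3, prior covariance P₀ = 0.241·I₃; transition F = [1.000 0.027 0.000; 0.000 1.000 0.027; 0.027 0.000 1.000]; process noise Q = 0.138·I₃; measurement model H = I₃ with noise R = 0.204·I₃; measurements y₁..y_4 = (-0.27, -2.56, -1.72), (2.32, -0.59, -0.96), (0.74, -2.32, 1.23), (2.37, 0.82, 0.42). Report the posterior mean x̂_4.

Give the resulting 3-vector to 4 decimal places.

after S1 (invert_se3): R=[0.7461 -0.6594 -0.0927; 0.6147 0.7356 -0.2847; 0.2559 0.1554 0.9541], t=(0.1161, 0.0017, -0.0301)
after S2 (triangulate): (0.0095, 0.2058, 1.6420)
after S3 (kf_track): (1.7204, -0.3190, 0.4135)

result = (1.7204, -0.3190, 0.4135)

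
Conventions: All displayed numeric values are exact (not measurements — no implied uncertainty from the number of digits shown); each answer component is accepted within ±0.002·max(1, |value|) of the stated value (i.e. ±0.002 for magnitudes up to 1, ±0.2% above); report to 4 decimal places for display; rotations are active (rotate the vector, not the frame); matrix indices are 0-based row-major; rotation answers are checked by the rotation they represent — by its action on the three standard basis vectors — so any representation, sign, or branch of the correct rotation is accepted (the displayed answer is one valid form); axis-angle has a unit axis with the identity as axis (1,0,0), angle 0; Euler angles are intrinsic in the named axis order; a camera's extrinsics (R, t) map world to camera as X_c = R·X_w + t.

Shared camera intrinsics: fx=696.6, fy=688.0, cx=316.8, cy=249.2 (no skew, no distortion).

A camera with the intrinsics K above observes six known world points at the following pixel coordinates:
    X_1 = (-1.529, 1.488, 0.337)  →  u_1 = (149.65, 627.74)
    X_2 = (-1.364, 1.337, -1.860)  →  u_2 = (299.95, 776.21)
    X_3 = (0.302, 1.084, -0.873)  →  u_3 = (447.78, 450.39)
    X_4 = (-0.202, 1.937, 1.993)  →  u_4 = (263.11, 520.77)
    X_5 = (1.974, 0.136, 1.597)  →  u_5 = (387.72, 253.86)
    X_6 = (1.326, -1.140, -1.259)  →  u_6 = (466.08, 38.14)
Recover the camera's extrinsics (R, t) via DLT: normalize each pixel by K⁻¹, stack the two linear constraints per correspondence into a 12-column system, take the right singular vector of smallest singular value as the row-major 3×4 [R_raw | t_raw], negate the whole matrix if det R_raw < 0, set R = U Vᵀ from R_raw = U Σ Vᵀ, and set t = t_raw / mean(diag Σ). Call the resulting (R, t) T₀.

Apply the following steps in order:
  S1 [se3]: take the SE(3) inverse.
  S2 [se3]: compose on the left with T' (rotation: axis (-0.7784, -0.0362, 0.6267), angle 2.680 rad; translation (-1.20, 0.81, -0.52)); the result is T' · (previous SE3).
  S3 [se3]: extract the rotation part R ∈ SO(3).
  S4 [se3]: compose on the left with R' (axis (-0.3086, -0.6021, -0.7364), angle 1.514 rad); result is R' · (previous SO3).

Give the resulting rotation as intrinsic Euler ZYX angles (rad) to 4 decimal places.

source (pnp_recover): camera pose = R=[0.8139 0.3992 -0.4222; -0.3779 0.9156 0.1372; 0.4413 0.0479 0.8961], t=(-0.2700, 0.4500, 4.7299)
after S1 (invert_se3): R=[0.8139 -0.3779 0.4413; 0.3992 0.9156 0.0479; -0.4222 0.1372 0.8961], t=(-1.6977, -0.5307, -4.4141)
after S2 (compose_se3): R=[0.5130 -0.4314 -0.7421; -0.2140 -0.9015 0.3762; -0.8313 -0.0342 -0.5548], t=(2.6426, -0.6213, 1.8953)
after S3 (rot_of_se3): [0.5130 -0.4314 -0.7421; -0.2140 -0.9015 0.3762; -0.8313 -0.0342 -0.5548]
after S4 (compose_so3): [0.2018 -0.8708 0.4483; -0.9763 -0.1426 0.1625; -0.0775 -0.4705 -0.8790]

rotation (euler_zyx) = (-1.3669, 0.0776, -2.6501)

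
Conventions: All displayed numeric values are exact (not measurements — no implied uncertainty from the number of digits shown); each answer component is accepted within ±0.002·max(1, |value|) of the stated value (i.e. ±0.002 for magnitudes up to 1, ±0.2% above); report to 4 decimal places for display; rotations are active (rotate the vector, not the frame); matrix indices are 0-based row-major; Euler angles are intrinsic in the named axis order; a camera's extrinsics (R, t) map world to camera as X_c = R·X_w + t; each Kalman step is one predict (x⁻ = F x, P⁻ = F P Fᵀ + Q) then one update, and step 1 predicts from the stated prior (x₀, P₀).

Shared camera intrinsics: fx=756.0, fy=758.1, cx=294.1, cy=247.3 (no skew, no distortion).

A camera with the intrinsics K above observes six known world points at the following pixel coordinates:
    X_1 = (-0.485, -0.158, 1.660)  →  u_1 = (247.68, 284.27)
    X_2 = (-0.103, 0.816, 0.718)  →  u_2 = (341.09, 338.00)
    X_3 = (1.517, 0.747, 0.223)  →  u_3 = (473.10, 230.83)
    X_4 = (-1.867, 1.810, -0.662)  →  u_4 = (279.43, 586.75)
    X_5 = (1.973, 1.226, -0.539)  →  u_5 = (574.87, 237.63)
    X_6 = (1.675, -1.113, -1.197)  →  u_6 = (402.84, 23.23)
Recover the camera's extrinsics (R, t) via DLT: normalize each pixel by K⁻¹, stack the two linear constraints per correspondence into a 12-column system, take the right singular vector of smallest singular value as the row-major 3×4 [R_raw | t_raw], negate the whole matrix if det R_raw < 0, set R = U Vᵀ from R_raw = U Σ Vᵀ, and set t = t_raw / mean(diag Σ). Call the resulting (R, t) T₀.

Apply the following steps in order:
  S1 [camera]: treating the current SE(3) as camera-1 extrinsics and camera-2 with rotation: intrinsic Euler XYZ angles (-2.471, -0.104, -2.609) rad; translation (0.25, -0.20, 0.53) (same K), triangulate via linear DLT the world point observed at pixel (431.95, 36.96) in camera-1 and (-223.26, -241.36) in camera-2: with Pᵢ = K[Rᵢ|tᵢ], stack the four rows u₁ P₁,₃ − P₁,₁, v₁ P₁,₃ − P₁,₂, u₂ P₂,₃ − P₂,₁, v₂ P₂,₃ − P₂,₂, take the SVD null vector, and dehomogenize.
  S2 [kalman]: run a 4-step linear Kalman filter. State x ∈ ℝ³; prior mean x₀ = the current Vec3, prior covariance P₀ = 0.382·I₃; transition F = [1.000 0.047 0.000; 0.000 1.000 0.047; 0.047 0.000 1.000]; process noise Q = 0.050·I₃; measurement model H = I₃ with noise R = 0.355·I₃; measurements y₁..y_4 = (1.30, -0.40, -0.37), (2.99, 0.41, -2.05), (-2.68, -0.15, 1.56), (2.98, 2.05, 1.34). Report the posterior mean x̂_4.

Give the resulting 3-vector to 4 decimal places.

result = (1.3017, 0.5488, 0.3300)

source (pnp_recover): camera pose = R=[0.7726 0.6265 -0.1028; -0.6286 0.7776 0.0148; 0.0892 0.0532 0.9946], t=(0.1200, 0.2099, 6.9400)
after S1 (triangulate): (1.5943, -0.8674, -1.6701)
after S2 (kf_track): (1.3017, 0.5488, 0.3300)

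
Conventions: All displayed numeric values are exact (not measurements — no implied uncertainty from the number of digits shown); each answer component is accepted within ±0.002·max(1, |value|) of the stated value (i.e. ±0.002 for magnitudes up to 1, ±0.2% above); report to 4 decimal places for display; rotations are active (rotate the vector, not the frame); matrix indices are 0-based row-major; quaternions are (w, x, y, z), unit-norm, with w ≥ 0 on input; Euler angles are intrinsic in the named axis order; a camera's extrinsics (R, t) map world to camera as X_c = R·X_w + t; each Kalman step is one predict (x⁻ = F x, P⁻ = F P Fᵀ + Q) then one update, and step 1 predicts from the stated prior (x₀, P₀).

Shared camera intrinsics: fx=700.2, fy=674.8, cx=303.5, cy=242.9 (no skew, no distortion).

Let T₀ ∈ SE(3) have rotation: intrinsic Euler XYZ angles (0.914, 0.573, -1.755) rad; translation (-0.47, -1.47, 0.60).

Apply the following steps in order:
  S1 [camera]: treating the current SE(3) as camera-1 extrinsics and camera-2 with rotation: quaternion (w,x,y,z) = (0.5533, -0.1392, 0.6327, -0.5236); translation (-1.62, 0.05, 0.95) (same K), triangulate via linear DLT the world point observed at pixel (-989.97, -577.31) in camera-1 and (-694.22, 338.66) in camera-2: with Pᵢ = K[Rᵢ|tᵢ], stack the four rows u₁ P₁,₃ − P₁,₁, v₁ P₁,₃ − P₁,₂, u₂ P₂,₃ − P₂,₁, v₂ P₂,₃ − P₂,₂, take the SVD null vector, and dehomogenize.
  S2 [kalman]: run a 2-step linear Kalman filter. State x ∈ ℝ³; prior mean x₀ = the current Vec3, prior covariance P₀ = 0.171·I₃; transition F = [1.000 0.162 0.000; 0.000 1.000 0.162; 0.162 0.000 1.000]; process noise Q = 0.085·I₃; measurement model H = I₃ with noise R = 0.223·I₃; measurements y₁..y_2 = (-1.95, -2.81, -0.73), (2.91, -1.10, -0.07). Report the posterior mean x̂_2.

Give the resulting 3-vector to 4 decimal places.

after S1 (triangulate): (-0.2940, -0.9680, -0.7485)
after S2 (kf_track): (0.6150, -1.5000, -0.4140)

result = (0.6150, -1.5000, -0.4140)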